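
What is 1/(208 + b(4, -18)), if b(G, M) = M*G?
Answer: 1/136 ≈ 0.0073529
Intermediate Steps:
b(G, M) = G*M
1/(208 + b(4, -18)) = 1/(208 + 4*(-18)) = 1/(208 - 72) = 1/136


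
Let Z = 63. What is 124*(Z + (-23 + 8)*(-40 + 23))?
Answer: 39432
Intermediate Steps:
124*(Z + (-23 + 8)*(-40 + 23)) = 124*(63 + (-23 + 8)*(-40 + 23)) = 124*(63 - 15*(-17)) = 124*(63 + 255) = 124*318 = 39432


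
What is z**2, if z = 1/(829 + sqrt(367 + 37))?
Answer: 687645/471745064569 - 3316*sqrt(101)/471745064569 ≈ 1.3870e-6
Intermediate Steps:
z = 1/(829 + 2*sqrt(101)) (z = 1/(829 + sqrt(404)) = 1/(829 + 2*sqrt(101)) ≈ 0.0011777)
z**2 = (829/686837 - 2*sqrt(101)/686837)**2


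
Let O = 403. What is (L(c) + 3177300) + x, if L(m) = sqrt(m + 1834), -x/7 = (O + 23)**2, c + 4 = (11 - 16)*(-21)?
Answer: 1906968 + 3*sqrt(215) ≈ 1.9070e+6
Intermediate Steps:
c = 101 (c = -4 + (11 - 16)*(-21) = -4 - 5*(-21) = -4 + 105 = 101)
x = -1270332 (x = -7*(403 + 23)**2 = -7*426**2 = -7*181476 = -1270332)
L(m) = sqrt(1834 + m)
(L(c) + 3177300) + x = (sqrt(1834 + 101) + 3177300) - 1270332 = (sqrt(1935) + 3177300) - 1270332 = (3*sqrt(215) + 3177300) - 1270332 = (3177300 + 3*sqrt(215)) - 1270332 = 1906968 + 3*sqrt(215)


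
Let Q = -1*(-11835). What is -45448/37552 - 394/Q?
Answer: -69084071/55553490 ≈ -1.2436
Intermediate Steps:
Q = 11835
-45448/37552 - 394/Q = -45448/37552 - 394/11835 = -45448*1/37552 - 394*1/11835 = -5681/4694 - 394/11835 = -69084071/55553490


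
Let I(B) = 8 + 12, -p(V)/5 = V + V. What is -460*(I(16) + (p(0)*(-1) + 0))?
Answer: -9200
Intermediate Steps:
p(V) = -10*V (p(V) = -5*(V + V) = -10*V)
I(B) = 20
-460*(I(16) + (p(0)*(-1) + 0)) = -460*(20 + (-10*0*(-1) + 0)) = -460*(20 + (0*(-1) + 0)) = -460*(20 + (0 + 0)) = -460*(20 + 0) = -460*20 = -9200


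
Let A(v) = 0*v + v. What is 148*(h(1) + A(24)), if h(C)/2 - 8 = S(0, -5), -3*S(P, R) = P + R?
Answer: 19240/3 ≈ 6413.3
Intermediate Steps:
S(P, R) = -P/3 - R/3 (S(P, R) = -(P + R)/3 = -P/3 - R/3)
h(C) = 58/3 (h(C) = 16 + 2*(-1/3*0 - 1/3*(-5)) = 16 + 2*(0 + 5/3) = 16 + 2*(5/3) = 16 + 10/3 = 58/3)
A(v) = v (A(v) = 0 + v = v)
148*(h(1) + A(24)) = 148*(58/3 + 24) = 148*(130/3) = 19240/3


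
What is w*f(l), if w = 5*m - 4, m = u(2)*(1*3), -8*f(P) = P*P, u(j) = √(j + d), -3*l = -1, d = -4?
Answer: 1/18 - 5*I*√2/24 ≈ 0.055556 - 0.29463*I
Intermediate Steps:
l = ⅓ (l = -⅓*(-1) = ⅓ ≈ 0.33333)
u(j) = √(-4 + j) (u(j) = √(j - 4) = √(-4 + j))
f(P) = -P²/8 (f(P) = -P*P/8 = -P²/8)
m = 3*I*√2 (m = √(-4 + 2)*(1*3) = √(-2)*3 = (I*√2)*3 = 3*I*√2 ≈ 4.2426*I)
w = -4 + 15*I*√2 (w = 5*(3*I*√2) - 4 = 15*I*√2 - 4 = -4 + 15*I*√2 ≈ -4.0 + 21.213*I)
w*f(l) = (-4 + 15*I*√2)*(-(⅓)²/8) = (-4 + 15*I*√2)*(-⅛*⅑) = (-4 + 15*I*√2)*(-1/72) = 1/18 - 5*I*√2/24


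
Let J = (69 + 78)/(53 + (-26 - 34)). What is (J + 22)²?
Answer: 1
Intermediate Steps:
J = -21 (J = 147/(53 - 60) = 147/(-7) = 147*(-⅐) = -21)
(J + 22)² = (-21 + 22)² = 1² = 1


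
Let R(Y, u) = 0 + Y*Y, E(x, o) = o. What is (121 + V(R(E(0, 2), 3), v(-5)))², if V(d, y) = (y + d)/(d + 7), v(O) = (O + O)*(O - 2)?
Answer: 1974025/121 ≈ 16314.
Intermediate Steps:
R(Y, u) = Y² (R(Y, u) = 0 + Y² = Y²)
v(O) = 2*O*(-2 + O) (v(O) = (2*O)*(-2 + O) = 2*O*(-2 + O))
V(d, y) = (d + y)/(7 + d)
(121 + V(R(E(0, 2), 3), v(-5)))² = (121 + (2² + 2*(-5)*(-2 - 5))/(7 + 2²))² = (121 + (4 + 2*(-5)*(-7))/(7 + 4))² = (121 + (4 + 70)/11)² = (121 + (1/11)*74)² = (121 + 74/11)² = (1405/11)² = 1974025/121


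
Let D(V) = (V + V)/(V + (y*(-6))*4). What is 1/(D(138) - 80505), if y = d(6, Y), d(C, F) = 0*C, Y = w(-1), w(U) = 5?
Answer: -1/80503 ≈ -1.2422e-5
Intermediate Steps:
Y = 5
d(C, F) = 0
y = 0
D(V) = 2 (D(V) = (V + V)/(V + (0*(-6))*4) = (2*V)/(V + 0*4) = (2*V)/(V + 0) = (2*V)/V = 2)
1/(D(138) - 80505) = 1/(2 - 80505) = 1/(-80503) = -1/80503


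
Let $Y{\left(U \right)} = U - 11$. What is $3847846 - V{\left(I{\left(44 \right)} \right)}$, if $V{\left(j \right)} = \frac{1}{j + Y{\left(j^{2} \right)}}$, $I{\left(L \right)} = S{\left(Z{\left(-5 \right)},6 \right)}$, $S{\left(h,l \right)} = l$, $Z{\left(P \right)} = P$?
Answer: $\frac{119283225}{31} \approx 3.8478 \cdot 10^{6}$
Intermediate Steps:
$Y{\left(U \right)} = -11 + U$
$I{\left(L \right)} = 6$
$V{\left(j \right)} = \frac{1}{-11 + j + j^{2}}$ ($V{\left(j \right)} = \frac{1}{j + \left(-11 + j^{2}\right)} = \frac{1}{-11 + j + j^{2}}$)
$3847846 - V{\left(I{\left(44 \right)} \right)} = 3847846 - \frac{1}{-11 + 6 + 6^{2}} = 3847846 - \frac{1}{-11 + 6 + 36} = 3847846 - \frac{1}{31} = \frac{119283225}{31}$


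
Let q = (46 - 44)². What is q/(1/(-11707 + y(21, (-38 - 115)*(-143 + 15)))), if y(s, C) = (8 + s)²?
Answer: -43464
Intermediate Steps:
q = 4 (q = 2² = 4)
q/(1/(-11707 + y(21, (-38 - 115)*(-143 + 15)))) = 4/(1/(-11707 + (8 + 21)²)) = 4/(1/(-11707 + 29²)) = 4/(1/(-11707 + 841)) = 4/(1/(-10866)) = 4/(-1/10866) = 4*(-10866) = -43464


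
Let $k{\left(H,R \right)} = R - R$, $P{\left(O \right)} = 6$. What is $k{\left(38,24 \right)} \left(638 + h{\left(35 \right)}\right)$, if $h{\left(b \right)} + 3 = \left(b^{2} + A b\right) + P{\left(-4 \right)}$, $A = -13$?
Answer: $0$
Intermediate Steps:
$h{\left(b \right)} = 3 + b^{2} - 13 b$ ($h{\left(b \right)} = -3 + \left(\left(b^{2} - 13 b\right) + 6\right) = -3 + \left(6 + b^{2} - 13 b\right) = 3 + b^{2} - 13 b$)
$k{\left(H,R \right)} = 0$
$k{\left(38,24 \right)} \left(638 + h{\left(35 \right)}\right) = 0 \left(638 + \left(3 + 35^{2} - 455\right)\right) = 0 \left(638 + \left(3 + 1225 - 455\right)\right) = 0 \left(638 + 773\right) = 0 \cdot 1411 = 0$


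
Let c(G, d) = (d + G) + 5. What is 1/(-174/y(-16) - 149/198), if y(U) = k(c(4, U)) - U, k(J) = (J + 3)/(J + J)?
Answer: -3762/43025 ≈ -0.087438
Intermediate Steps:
c(G, d) = 5 + G + d (c(G, d) = (G + d) + 5 = 5 + G + d)
k(J) = (3 + J)/(2*J) (k(J) = (3 + J)/((2*J)) = (3 + J)*(1/(2*J)) = (3 + J)/(2*J))
y(U) = -U + (12 + U)/(2*(9 + U)) (y(U) = (3 + (5 + 4 + U))/(2*(5 + 4 + U)) - U = (3 + (9 + U))/(2*(9 + U)) - U = (12 + U)/(2*(9 + U)) - U = -U + (12 + U)/(2*(9 + U)))
1/(-174/y(-16) - 149/198) = 1/(-174*(9 - 16)/(6 + (½)*(-16) - 1*(-16)*(9 - 16)) - 149/198) = 1/(-174*(-7/(6 - 8 - 1*(-16)*(-7))) - 149*1/198) = 1/(-174*(-7/(6 - 8 - 112)) - 149/198) = 1/(-174/((-⅐*(-114))) - 149/198) = 1/(-174/114/7 - 149/198) = 1/(-174*7/114 - 149/198) = 1/(-203/19 - 149/198) = 1/(-43025/3762) = -3762/43025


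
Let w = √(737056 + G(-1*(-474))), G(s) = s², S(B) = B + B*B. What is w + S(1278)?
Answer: 1634562 + 2*√240433 ≈ 1.6355e+6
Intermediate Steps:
S(B) = B + B²
w = 2*√240433 (w = √(737056 + (-1*(-474))²) = √(737056 + 474²) = √(737056 + 224676) = √961732 = 2*√240433 ≈ 980.68)
w + S(1278) = 2*√240433 + 1278*(1 + 1278) = 2*√240433 + 1278*1279 = 2*√240433 + 1634562 = 1634562 + 2*√240433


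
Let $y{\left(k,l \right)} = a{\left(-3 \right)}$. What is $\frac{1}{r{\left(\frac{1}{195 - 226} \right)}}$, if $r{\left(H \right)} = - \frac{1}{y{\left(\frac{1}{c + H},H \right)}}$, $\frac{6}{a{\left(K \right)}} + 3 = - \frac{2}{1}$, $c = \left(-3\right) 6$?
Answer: $\frac{6}{5} \approx 1.2$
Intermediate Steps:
$c = -18$
$a{\left(K \right)} = - \frac{6}{5}$ ($a{\left(K \right)} = \frac{6}{-3 - \frac{2}{1}} = \frac{6}{-3 - 2} = \frac{6}{-5} = 6 \left(- \frac{1}{5}\right) = - \frac{6}{5}$)
$y{\left(k,l \right)} = - \frac{6}{5}$
$r{\left(H \right)} = \frac{5}{6}$ ($r{\left(H \right)} = - \frac{1}{- \frac{6}{5}} = \left(-1\right) \left(- \frac{5}{6}\right) = \frac{5}{6}$)
$\frac{1}{r{\left(\frac{1}{195 - 226} \right)}} = \frac{1}{\frac{5}{6}} = \frac{6}{5}$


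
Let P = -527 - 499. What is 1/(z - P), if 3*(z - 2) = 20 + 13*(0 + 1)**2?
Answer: 1/1039 ≈ 0.00096246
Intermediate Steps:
P = -1026
z = 13 (z = 2 + (20 + 13*(0 + 1)**2)/3 = 2 + (20 + 13*1**2)/3 = 2 + (20 + 13*1)/3 = 2 + (20 + 13)/3 = 2 + (1/3)*33 = 2 + 11 = 13)
1/(z - P) = 1/(13 - 1*(-1026)) = 1/(13 + 1026) = 1/1039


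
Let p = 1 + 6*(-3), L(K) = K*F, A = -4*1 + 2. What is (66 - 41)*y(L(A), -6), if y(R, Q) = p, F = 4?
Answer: -425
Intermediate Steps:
A = -2 (A = -4 + 2 = -2)
L(K) = 4*K (L(K) = K*4 = 4*K)
p = -17 (p = 1 - 18 = -17)
y(R, Q) = -17
(66 - 41)*y(L(A), -6) = (66 - 41)*(-17) = 25*(-17) = -425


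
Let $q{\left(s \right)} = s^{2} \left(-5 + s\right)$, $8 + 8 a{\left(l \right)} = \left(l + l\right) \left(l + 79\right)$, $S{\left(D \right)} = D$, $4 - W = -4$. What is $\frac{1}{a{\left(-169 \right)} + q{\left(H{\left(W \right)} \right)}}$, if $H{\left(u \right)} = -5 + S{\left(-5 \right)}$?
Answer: $\frac{2}{4603} \approx 0.0004345$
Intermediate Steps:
$W = 8$ ($W = 4 - -4 = 4 + 4 = 8$)
$a{\left(l \right)} = -1 + \frac{l \left(79 + l\right)}{4}$ ($a{\left(l \right)} = -1 + \frac{\left(l + l\right) \left(l + 79\right)}{8} = -1 + \frac{2 l \left(79 + l\right)}{8} = -1 + \frac{l \left(79 + l\right)}{4}$)
$H{\left(u \right)} = -10$ ($H{\left(u \right)} = -5 - 5 = -10$)
$\frac{1}{a{\left(-169 \right)} + q{\left(H{\left(W \right)} \right)}} = \frac{1}{\left(-1 + \frac{\left(-169\right)^{2}}{4} + \frac{79}{4} \left(-169\right)\right) + \left(-10\right)^{2} \left(-5 - 10\right)} = \frac{1}{\left(-1 + \frac{1}{4} \cdot 28561 - \frac{13351}{4}\right) + 100 \left(-15\right)} = \frac{1}{\left(-1 + \frac{28561}{4} - \frac{13351}{4}\right) - 1500} = \frac{1}{\frac{7603}{2} - 1500} = \frac{1}{\frac{4603}{2}} = \frac{2}{4603}$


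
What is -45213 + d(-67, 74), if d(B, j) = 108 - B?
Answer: -45038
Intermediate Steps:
-45213 + d(-67, 74) = -45213 + (108 - 1*(-67)) = -45213 + (108 + 67) = -45213 + 175 = -45038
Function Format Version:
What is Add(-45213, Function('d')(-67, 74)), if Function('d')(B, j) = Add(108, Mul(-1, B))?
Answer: -45038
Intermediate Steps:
Add(-45213, Function('d')(-67, 74)) = Add(-45213, Add(108, Mul(-1, -67))) = Add(-45213, Add(108, 67)) = Add(-45213, 175) = -45038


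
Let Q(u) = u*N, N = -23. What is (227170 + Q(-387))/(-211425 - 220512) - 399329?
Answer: -15680473304/39267 ≈ -3.9933e+5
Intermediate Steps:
Q(u) = -23*u (Q(u) = u*(-23) = -23*u)
(227170 + Q(-387))/(-211425 - 220512) - 399329 = (227170 - 23*(-387))/(-211425 - 220512) - 399329 = (227170 + 8901)/(-431937) - 399329 = 236071*(-1/431937) - 399329 = -21461/39267 - 399329 = -15680473304/39267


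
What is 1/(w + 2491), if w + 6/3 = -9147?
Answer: -1/6658 ≈ -0.00015020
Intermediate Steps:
w = -9149 (w = -2 - 9147 = -9149)
1/(w + 2491) = 1/(-9149 + 2491) = 1/(-6658) = -1/6658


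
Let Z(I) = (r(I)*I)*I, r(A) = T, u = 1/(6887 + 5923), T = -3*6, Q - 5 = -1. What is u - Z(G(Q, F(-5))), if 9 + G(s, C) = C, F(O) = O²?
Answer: 59028481/12810 ≈ 4608.0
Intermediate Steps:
Q = 4 (Q = 5 - 1 = 4)
G(s, C) = -9 + C
T = -18
u = 1/12810 ≈ 7.8064e-5
r(A) = -18
Z(I) = -18*I² (Z(I) = (-18*I)*I = -18*I²)
u - Z(G(Q, F(-5))) = 1/12810 - (-18)*(-9 + (-5)²)² = 1/12810 - (-18)*(-9 + 25)² = 1/12810 - (-18)*16² = 1/12810 - (-18)*256 = 1/12810 - 1*(-4608) = 1/12810 + 4608 = 59028481/12810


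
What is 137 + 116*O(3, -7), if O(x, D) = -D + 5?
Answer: 1529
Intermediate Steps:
O(x, D) = 5 - D
137 + 116*O(3, -7) = 137 + 116*(5 - 1*(-7)) = 137 + 116*(5 + 7) = 137 + 116*12 = 137 + 1392 = 1529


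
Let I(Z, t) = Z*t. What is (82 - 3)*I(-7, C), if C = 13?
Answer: -7189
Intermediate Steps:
(82 - 3)*I(-7, C) = (82 - 3)*(-7*13) = 79*(-91) = -7189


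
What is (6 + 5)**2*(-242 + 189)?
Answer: -6413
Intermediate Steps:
(6 + 5)**2*(-242 + 189) = 11**2*(-53) = 121*(-53) = -6413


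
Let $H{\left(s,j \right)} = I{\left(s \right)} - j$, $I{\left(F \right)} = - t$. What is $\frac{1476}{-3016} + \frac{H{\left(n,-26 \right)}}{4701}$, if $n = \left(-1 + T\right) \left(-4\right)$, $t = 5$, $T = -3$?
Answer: $- \frac{572945}{1181518} \approx -0.48492$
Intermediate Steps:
$n = 16$ ($n = \left(-1 - 3\right) \left(-4\right) = \left(-4\right) \left(-4\right) = 16$)
$I{\left(F \right)} = -5$ ($I{\left(F \right)} = \left(-1\right) 5 = -5$)
$H{\left(s,j \right)} = -5 - j$
$\frac{1476}{-3016} + \frac{H{\left(n,-26 \right)}}{4701} = \frac{1476}{-3016} + \frac{-5 - -26}{4701} = 1476 \left(- \frac{1}{3016}\right) + \left(-5 + 26\right) \frac{1}{4701} = - \frac{369}{754} + 21 \cdot \frac{1}{4701} = - \frac{369}{754} + \frac{7}{1567} = - \frac{572945}{1181518}$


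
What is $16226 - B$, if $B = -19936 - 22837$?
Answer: $58999$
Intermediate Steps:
$B = -42773$ ($B = -19936 - 22837 = -42773$)
$16226 - B = 16226 - -42773 = 16226 + 42773 = 58999$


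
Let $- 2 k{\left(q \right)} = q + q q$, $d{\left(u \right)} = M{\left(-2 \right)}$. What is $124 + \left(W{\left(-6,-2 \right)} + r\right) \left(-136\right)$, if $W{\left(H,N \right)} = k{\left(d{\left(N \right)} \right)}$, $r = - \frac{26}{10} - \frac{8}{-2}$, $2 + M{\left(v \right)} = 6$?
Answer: $\frac{6468}{5} \approx 1293.6$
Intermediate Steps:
$M{\left(v \right)} = 4$ ($M{\left(v \right)} = -2 + 6 = 4$)
$r = \frac{7}{5}$ ($r = \left(-26\right) \frac{1}{10} - -4 = - \frac{13}{5} + 4 = \frac{7}{5} \approx 1.4$)
$d{\left(u \right)} = 4$
$k{\left(q \right)} = - \frac{q}{2} - \frac{q^{2}}{2}$ ($k{\left(q \right)} = - \frac{q + q q}{2} = - \frac{q + q^{2}}{2} = - \frac{q}{2} - \frac{q^{2}}{2}$)
$W{\left(H,N \right)} = -10$ ($W{\left(H,N \right)} = \left(- \frac{1}{2}\right) 4 \left(1 + 4\right) = \left(- \frac{1}{2}\right) 4 \cdot 5 = -10$)
$124 + \left(W{\left(-6,-2 \right)} + r\right) \left(-136\right) = 124 + \left(-10 + \frac{7}{5}\right) \left(-136\right) = 124 - - \frac{5848}{5} = 124 + \frac{5848}{5} = \frac{6468}{5}$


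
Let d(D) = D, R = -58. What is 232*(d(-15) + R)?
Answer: -16936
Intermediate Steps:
232*(d(-15) + R) = 232*(-15 - 58) = 232*(-73) = -16936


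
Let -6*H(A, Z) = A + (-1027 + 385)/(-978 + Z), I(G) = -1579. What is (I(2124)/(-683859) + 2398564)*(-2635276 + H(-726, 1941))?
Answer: -2288324517102289510/362043 ≈ -6.3206e+12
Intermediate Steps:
H(A, Z) = 107/(-978 + Z) - A/6 (H(A, Z) = -(A + (-1027 + 385)/(-978 + Z))/6 = -(A - 642/(-978 + Z))/6 = 107/(-978 + Z) - A/6)
(I(2124)/(-683859) + 2398564)*(-2635276 + H(-726, 1941)) = (-1579/(-683859) + 2398564)*(-2635276 + (642 + 978*(-726) - 1*(-726)*1941)/(6*(-978 + 1941))) = (-1579*(-1/683859) + 2398564)*(-2635276 + (⅙)*(642 - 710028 + 1409166)/963) = (1579/683859 + 2398564)*(-2635276 + (⅙)*(1/963)*699780) = 1640279580055*(-2635276 + 1090/9)/683859 = (1640279580055/683859)*(-23716394/9) = -2288324517102289510/362043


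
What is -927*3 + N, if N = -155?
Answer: -2936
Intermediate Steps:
-927*3 + N = -927*3 - 155 = -103*27 - 155 = -2781 - 155 = -2936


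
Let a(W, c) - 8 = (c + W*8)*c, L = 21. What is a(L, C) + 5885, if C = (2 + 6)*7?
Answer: 18437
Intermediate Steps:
C = 56 (C = 8*7 = 56)
a(W, c) = 8 + c*(c + 8*W) (a(W, c) = 8 + (c + W*8)*c = 8 + (c + 8*W)*c = 8 + c*(c + 8*W))
a(L, C) + 5885 = (8 + 56² + 8*21*56) + 5885 = (8 + 3136 + 9408) + 5885 = 12552 + 5885 = 18437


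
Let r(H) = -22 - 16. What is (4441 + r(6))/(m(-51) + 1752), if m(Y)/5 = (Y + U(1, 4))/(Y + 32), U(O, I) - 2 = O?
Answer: 83657/33528 ≈ 2.4951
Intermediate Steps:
r(H) = -38
U(O, I) = 2 + O
m(Y) = 5*(3 + Y)/(32 + Y) (m(Y) = 5*((Y + (2 + 1))/(Y + 32)) = 5*((Y + 3)/(32 + Y)) = 5*((3 + Y)/(32 + Y)) = 5*(3 + Y)/(32 + Y))
(4441 + r(6))/(m(-51) + 1752) = (4441 - 38)/(5*(3 - 51)/(32 - 51) + 1752) = 4403/(5*(-48)/(-19) + 1752) = 4403/(5*(-1/19)*(-48) + 1752) = 4403/(240/19 + 1752) = 4403/(33528/19) = 4403*(19/33528) = 83657/33528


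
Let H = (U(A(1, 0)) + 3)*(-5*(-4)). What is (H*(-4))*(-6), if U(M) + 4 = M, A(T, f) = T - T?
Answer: -480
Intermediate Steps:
A(T, f) = 0
U(M) = -4 + M
H = -20 (H = ((-4 + 0) + 3)*(-5*(-4)) = (-4 + 3)*20 = -1*20 = -20)
(H*(-4))*(-6) = -20*(-4)*(-6) = 80*(-6) = -480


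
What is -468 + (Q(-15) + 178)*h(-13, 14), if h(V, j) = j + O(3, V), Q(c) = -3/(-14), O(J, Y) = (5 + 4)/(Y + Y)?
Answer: 715373/364 ≈ 1965.3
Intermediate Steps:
O(J, Y) = 9/(2*Y) (O(J, Y) = 9/((2*Y)) = 9*(1/(2*Y)) = 9/(2*Y))
Q(c) = 3/14 (Q(c) = -3*(-1/14) = 3/14)
h(V, j) = j + 9/(2*V)
-468 + (Q(-15) + 178)*h(-13, 14) = -468 + (3/14 + 178)*(14 + (9/2)/(-13)) = -468 + 2495*(14 + (9/2)*(-1/13))/14 = -468 + 2495*(14 - 9/26)/14 = -468 + (2495/14)*(355/26) = -468 + 885725/364 = 715373/364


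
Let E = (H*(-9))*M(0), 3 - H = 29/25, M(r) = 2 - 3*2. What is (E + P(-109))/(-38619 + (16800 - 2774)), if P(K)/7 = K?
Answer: 17419/614825 ≈ 0.028332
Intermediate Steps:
P(K) = 7*K
M(r) = -4 (M(r) = 2 - 6 = -4)
H = 46/25 (H = 3 - 29/25 = 46/25 ≈ 1.8400)
E = 1656/25 (E = ((46/25)*(-9))*(-4) = -414/25*(-4) = 1656/25 ≈ 66.240)
(E + P(-109))/(-38619 + (16800 - 2774)) = (1656/25 + 7*(-109))/(-38619 + (16800 - 2774)) = (1656/25 - 763)/(-38619 + 14026) = -17419/25/(-24593) = -17419/25*(-1/24593) = 17419/614825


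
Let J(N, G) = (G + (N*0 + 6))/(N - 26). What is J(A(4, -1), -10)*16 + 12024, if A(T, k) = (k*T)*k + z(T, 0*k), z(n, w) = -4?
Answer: 156344/13 ≈ 12026.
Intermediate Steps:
A(T, k) = -4 + T*k² (A(T, k) = (k*T)*k - 4 = (T*k)*k - 4 = T*k² - 4 = -4 + T*k²)
J(N, G) = (6 + G)/(-26 + N) (J(N, G) = (G + (0 + 6))/(-26 + N) = (G + 6)/(-26 + N) = (6 + G)/(-26 + N))
J(A(4, -1), -10)*16 + 12024 = ((6 - 10)/(-26 + (-4 + 4*(-1)²)))*16 + 12024 = (-4/(-26 + (-4 + 4*1)))*16 + 12024 = (-4/(-26 + (-4 + 4)))*16 + 12024 = (-4/(-26 + 0))*16 + 12024 = (-4/(-26))*16 + 12024 = -1/26*(-4)*16 + 12024 = (2/13)*16 + 12024 = 32/13 + 12024 = 156344/13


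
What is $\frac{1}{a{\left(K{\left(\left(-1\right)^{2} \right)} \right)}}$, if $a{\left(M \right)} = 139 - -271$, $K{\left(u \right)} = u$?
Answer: $\frac{1}{410} \approx 0.002439$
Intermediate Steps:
$a{\left(M \right)} = 410$ ($a{\left(M \right)} = 139 + 271 = 410$)
$\frac{1}{a{\left(K{\left(\left(-1\right)^{2} \right)} \right)}} = \frac{1}{410}$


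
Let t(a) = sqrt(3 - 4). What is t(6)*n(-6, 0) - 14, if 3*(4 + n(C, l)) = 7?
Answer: -14 - 5*I/3 ≈ -14.0 - 1.6667*I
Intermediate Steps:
t(a) = I (t(a) = sqrt(-1) = I)
n(C, l) = -5/3 (n(C, l) = -4 + (1/3)*7 = -4 + 7/3 = -5/3)
t(6)*n(-6, 0) - 14 = I*(-5/3) - 14 = -5*I/3 - 14 = -14 - 5*I/3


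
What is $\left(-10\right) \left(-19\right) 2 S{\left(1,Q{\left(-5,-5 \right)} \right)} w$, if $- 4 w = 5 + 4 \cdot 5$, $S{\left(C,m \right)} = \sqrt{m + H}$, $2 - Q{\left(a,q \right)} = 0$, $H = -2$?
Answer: $0$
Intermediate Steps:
$Q{\left(a,q \right)} = 2$ ($Q{\left(a,q \right)} = 2 - 0 = 2 + 0 = 2$)
$S{\left(C,m \right)} = \sqrt{-2 + m}$ ($S{\left(C,m \right)} = \sqrt{m - 2} = \sqrt{-2 + m}$)
$w = - \frac{25}{4}$ ($w = - \frac{5 + 4 \cdot 5}{4} = - \frac{5 + 20}{4} = \left(- \frac{1}{4}\right) 25 = - \frac{25}{4} \approx -6.25$)
$\left(-10\right) \left(-19\right) 2 S{\left(1,Q{\left(-5,-5 \right)} \right)} w = \left(-10\right) \left(-19\right) 2 \sqrt{-2 + 2} \left(- \frac{25}{4}\right) = 190 \cdot 2 \sqrt{0} \left(- \frac{25}{4}\right) = 190 \cdot 2 \cdot 0 \left(- \frac{25}{4}\right) = 190 \cdot 0 \left(- \frac{25}{4}\right) = 190 \cdot 0 = 0$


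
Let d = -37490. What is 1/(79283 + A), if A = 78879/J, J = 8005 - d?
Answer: 15165/1202352988 ≈ 1.2613e-5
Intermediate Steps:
J = 45495 (J = 8005 - 1*(-37490) = 8005 + 37490 = 45495)
A = 26293/15165 (A = 78879/45495 = 78879*(1/45495) = 26293/15165 ≈ 1.7338)
1/(79283 + A) = 1/(79283 + 26293/15165) = 1/(1202352988/15165) = 15165/1202352988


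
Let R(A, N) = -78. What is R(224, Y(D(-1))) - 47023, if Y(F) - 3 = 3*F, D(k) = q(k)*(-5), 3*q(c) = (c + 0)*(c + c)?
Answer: -47101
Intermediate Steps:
q(c) = 2*c**2/3 (q(c) = ((c + 0)*(c + c))/3 = (c*(2*c))/3 = (2*c**2)/3 = 2*c**2/3)
D(k) = -10*k**2/3 (D(k) = (2*k**2/3)*(-5) = -10*k**2/3)
Y(F) = 3 + 3*F
R(224, Y(D(-1))) - 47023 = -78 - 47023 = -47101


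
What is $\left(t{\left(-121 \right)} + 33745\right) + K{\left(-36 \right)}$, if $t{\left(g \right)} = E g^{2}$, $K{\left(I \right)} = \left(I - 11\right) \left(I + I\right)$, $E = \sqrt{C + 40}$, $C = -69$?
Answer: $37129 + 14641 i \sqrt{29} \approx 37129.0 + 78844.0 i$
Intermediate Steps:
$E = i \sqrt{29}$ ($E = \sqrt{-69 + 40} = \sqrt{-29} = i \sqrt{29} \approx 5.3852 i$)
$K{\left(I \right)} = 2 I \left(-11 + I\right)$ ($K{\left(I \right)} = \left(-11 + I\right) 2 I = 2 I \left(-11 + I\right)$)
$t{\left(g \right)} = i \sqrt{29} g^{2}$
$\left(t{\left(-121 \right)} + 33745\right) + K{\left(-36 \right)} = \left(i \sqrt{29} \left(-121\right)^{2} + 33745\right) + 2 \left(-36\right) \left(-11 - 36\right) = \left(i \sqrt{29} \cdot 14641 + 33745\right) + 2 \left(-36\right) \left(-47\right) = \left(14641 i \sqrt{29} + 33745\right) + 3384 = \left(33745 + 14641 i \sqrt{29}\right) + 3384 = 37129 + 14641 i \sqrt{29}$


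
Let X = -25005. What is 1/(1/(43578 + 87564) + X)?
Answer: -131142/3279205709 ≈ -3.9992e-5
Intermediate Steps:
1/(1/(43578 + 87564) + X) = 1/(1/(43578 + 87564) - 25005) = 1/(1/131142 - 25005) = 1/(-3279205709/131142) = -131142/3279205709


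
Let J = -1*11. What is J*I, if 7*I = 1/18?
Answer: -11/126 ≈ -0.087302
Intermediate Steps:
J = -11
I = 1/126 (I = (1/7)/18 = (1/7)*(1/18) = 1/126 ≈ 0.0079365)
J*I = -11*1/126 = -11/126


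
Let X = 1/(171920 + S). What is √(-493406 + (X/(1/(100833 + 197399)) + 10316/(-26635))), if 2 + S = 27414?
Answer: 2*I*√10056532412420637965/9029265 ≈ 702.43*I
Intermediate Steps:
S = 27412 (S = -2 + 27414 = 27412)
X = 1/199332 (X = 1/(171920 + 27412) = 1/199332 ≈ 5.0168e-6)
√(-493406 + (X/(1/(100833 + 197399)) + 10316/(-26635))) = √(-493406 + (1/(199332*(1/(100833 + 197399))) + 10316/(-26635))) = √(-493406 + (1/(199332*(1/298232)) + 10316*(-1/26635))) = √(-493406 + (1/(199332*(1/298232)) - 10316/26635)) = √(-493406 + ((1/199332)*298232 - 10316/26635)) = √(-493406 + (74558/49833 - 10316/26635)) = √(-493406 + 210253586/189614565) = √(-93556753804804/189614565) = 2*I*√10056532412420637965/9029265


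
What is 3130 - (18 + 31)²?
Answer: 729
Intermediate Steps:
3130 - (18 + 31)² = 3130 - 1*49² = 3130 - 1*2401 = 3130 - 2401 = 729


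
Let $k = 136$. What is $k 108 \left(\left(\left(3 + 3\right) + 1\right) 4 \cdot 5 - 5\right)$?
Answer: $1982880$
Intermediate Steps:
$k 108 \left(\left(\left(3 + 3\right) + 1\right) 4 \cdot 5 - 5\right) = 136 \cdot 108 \left(\left(\left(3 + 3\right) + 1\right) 4 \cdot 5 - 5\right) = 14688 \left(\left(6 + 1\right) 20 - 5\right) = 14688 \left(7 \cdot 20 - 5\right) = 14688 \left(140 - 5\right) = 14688 \cdot 135 = 1982880$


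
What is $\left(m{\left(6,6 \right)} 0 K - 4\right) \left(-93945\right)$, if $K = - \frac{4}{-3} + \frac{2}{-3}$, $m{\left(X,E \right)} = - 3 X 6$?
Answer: $375780$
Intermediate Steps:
$m{\left(X,E \right)} = - 18 X$
$K = \frac{2}{3}$ ($K = \left(-4\right) \left(- \frac{1}{3}\right) + 2 \left(- \frac{1}{3}\right) = \frac{4}{3} - \frac{2}{3} = \frac{2}{3} \approx 0.66667$)
$\left(m{\left(6,6 \right)} 0 K - 4\right) \left(-93945\right) = \left(\left(-18\right) 6 \cdot 0 \cdot \frac{2}{3} - 4\right) \left(-93945\right) = \left(\left(-108\right) 0 - 4\right) \left(-93945\right) = \left(0 - 4\right) \left(-93945\right) = \left(-4\right) \left(-93945\right) = 375780$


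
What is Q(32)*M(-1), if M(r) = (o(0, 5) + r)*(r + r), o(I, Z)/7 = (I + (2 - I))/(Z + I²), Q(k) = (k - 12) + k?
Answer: -936/5 ≈ -187.20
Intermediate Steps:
Q(k) = -12 + 2*k (Q(k) = (-12 + k) + k = -12 + 2*k)
o(I, Z) = 14/(Z + I²) (o(I, Z) = 7*((I + (2 - I))/(Z + I²)) = 7*(2/(Z + I²)) = 14/(Z + I²))
M(r) = 2*r*(14/5 + r) (M(r) = (14/(5 + 0²) + r)*(r + r) = (14/(5 + 0) + r)*(2*r) = (14/5 + r)*(2*r) = 2*r*(14/5 + r))
Q(32)*M(-1) = (-12 + 2*32)*((⅖)*(-1)*(14 + 5*(-1))) = (-12 + 64)*((⅖)*(-1)*(14 - 5)) = 52*((⅖)*(-1)*9) = 52*(-18/5) = -936/5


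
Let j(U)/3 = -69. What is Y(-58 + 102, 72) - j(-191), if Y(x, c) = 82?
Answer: 289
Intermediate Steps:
j(U) = -207 (j(U) = 3*(-69) = -207)
Y(-58 + 102, 72) - j(-191) = 82 - 1*(-207) = 82 + 207 = 289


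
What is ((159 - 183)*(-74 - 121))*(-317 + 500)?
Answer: 856440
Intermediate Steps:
((159 - 183)*(-74 - 121))*(-317 + 500) = -24*(-195)*183 = 4680*183 = 856440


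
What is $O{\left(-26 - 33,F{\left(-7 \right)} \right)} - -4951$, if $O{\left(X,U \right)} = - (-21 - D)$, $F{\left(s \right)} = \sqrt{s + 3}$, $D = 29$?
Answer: $5001$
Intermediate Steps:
$F{\left(s \right)} = \sqrt{3 + s}$
$O{\left(X,U \right)} = 50$ ($O{\left(X,U \right)} = - (-21 - 29) = \left(-1\right) \left(-50\right) = 50$)
$O{\left(-26 - 33,F{\left(-7 \right)} \right)} - -4951 = 50 - -4951 = 50 + 4951 = 5001$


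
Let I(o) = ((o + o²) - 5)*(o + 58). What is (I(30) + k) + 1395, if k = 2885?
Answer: 85680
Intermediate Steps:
I(o) = (58 + o)*(-5 + o + o²) (I(o) = (-5 + o + o²)*(58 + o) = (58 + o)*(-5 + o + o²))
(I(30) + k) + 1395 = ((-290 + 30³ + 53*30 + 59*30²) + 2885) + 1395 = ((-290 + 27000 + 1590 + 59*900) + 2885) + 1395 = ((-290 + 27000 + 1590 + 53100) + 2885) + 1395 = (81400 + 2885) + 1395 = 84285 + 1395 = 85680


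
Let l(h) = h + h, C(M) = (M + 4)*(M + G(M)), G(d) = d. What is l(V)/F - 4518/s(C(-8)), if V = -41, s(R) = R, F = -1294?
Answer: -1460261/20704 ≈ -70.530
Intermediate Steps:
C(M) = 2*M*(4 + M) (C(M) = (M + 4)*(M + M) = (4 + M)*(2*M) = 2*M*(4 + M))
l(h) = 2*h
l(V)/F - 4518/s(C(-8)) = (2*(-41))/(-1294) - 4518*(-1/(16*(4 - 8))) = -82*(-1/1294) - 4518/(2*(-8)*(-4)) = 41/647 - 4518/64 = 41/647 - 4518*1/64 = 41/647 - 2259/32 = -1460261/20704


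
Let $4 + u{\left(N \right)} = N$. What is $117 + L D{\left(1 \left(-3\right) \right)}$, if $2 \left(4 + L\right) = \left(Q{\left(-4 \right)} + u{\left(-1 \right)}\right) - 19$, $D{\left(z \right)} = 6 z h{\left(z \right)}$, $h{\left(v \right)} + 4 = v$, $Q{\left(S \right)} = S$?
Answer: $-2151$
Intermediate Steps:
$u{\left(N \right)} = -4 + N$
$h{\left(v \right)} = -4 + v$
$D{\left(z \right)} = 6 z \left(-4 + z\right)$
$L = -18$ ($L = -4 + \frac{\left(-4 - 5\right) - 19}{2} = -4 + \frac{-9 - 19}{2} = -4 + \frac{1}{2} \left(-28\right) = -4 - 14 = -18$)
$117 + L D{\left(1 \left(-3\right) \right)} = 117 - 18 \cdot 6 \cdot 1 \left(-3\right) \left(-4 + 1 \left(-3\right)\right) = 117 - 18 \cdot 6 \left(-3\right) \left(-4 - 3\right) = 117 - 18 \cdot 6 \left(-3\right) \left(-7\right) = 117 - 2268 = -2151$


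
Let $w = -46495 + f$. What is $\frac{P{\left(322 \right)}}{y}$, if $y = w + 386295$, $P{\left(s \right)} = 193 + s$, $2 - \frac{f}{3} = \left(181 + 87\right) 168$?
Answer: $\frac{515}{204734} \approx 0.0025155$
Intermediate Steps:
$f = -135066$ ($f = 6 - 3 \left(181 + 87\right) 168 = 6 - 3 \cdot 268 \cdot 168 = 6 - 135072 = -135066$)
$w = -181561$ ($w = -46495 - 135066 = -181561$)
$y = 204734$ ($y = -181561 + 386295 = 204734$)
$\frac{P{\left(322 \right)}}{y} = \frac{193 + 322}{204734} = 515 \cdot \frac{1}{204734} = \frac{515}{204734}$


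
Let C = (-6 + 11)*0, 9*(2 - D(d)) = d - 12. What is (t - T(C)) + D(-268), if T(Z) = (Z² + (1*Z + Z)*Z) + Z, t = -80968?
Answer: -728414/9 ≈ -80935.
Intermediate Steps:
D(d) = 10/3 - d/9 (D(d) = 2 - (d - 12)/9 = 2 - (-12 + d)/9 = 2 + (4/3 - d/9) = 10/3 - d/9)
C = 0 (C = 5*0 = 0)
T(Z) = Z + 3*Z² (T(Z) = (Z² + (Z + Z)*Z) + Z = (Z² + (2*Z)*Z) + Z = (Z² + 2*Z²) + Z = 3*Z² + Z = Z + 3*Z²)
(t - T(C)) + D(-268) = (-80968 - 0*(1 + 3*0)) + (10/3 - ⅑*(-268)) = (-80968 - 0*(1 + 0)) + (10/3 + 268/9) = (-80968 - 0) + 298/9 = (-80968 - 1*0) + 298/9 = (-80968 + 0) + 298/9 = -80968 + 298/9 = -728414/9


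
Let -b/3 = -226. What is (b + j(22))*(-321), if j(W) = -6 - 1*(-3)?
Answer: -216675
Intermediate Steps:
b = 678 (b = -3*(-226) = 678)
j(W) = -3 (j(W) = -6 + 3 = -3)
(b + j(22))*(-321) = (678 - 3)*(-321) = 675*(-321) = -216675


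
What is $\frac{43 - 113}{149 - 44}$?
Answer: $- \frac{2}{3} \approx -0.66667$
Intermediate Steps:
$\frac{43 - 113}{149 - 44} = \frac{43 - 113}{105} = \frac{1}{105} \left(-70\right) = - \frac{2}{3}$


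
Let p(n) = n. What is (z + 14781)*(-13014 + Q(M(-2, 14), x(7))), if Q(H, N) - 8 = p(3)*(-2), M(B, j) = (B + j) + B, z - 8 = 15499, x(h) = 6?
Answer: -394107456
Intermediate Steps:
z = 15507 (z = 8 + 15499 = 15507)
M(B, j) = j + 2*B
Q(H, N) = 2 (Q(H, N) = 8 + 3*(-2) = 8 - 6 = 2)
(z + 14781)*(-13014 + Q(M(-2, 14), x(7))) = (15507 + 14781)*(-13014 + 2) = 30288*(-13012) = -394107456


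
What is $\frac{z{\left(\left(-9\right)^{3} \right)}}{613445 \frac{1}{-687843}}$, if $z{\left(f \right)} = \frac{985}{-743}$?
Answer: $\frac{135505071}{91157927} \approx 1.4865$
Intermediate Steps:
$z{\left(f \right)} = - \frac{985}{743}$ ($z{\left(f \right)} = 985 \left(- \frac{1}{743}\right) = - \frac{985}{743}$)
$\frac{z{\left(\left(-9\right)^{3} \right)}}{613445 \frac{1}{-687843}} = - \frac{985}{743 \frac{613445}{-687843}} = - \frac{985}{743 \cdot 613445 \left(- \frac{1}{687843}\right)} = - \frac{985}{743 \left(- \frac{613445}{687843}\right)} = \left(- \frac{985}{743}\right) \left(- \frac{687843}{613445}\right) = \frac{135505071}{91157927}$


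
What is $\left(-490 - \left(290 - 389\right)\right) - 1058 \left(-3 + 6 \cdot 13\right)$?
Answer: $-79741$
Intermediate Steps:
$\left(-490 - \left(290 - 389\right)\right) - 1058 \left(-3 + 6 \cdot 13\right) = \left(-490 - \left(290 - 389\right)\right) - 1058 \left(-3 + 78\right) = \left(-490 - -99\right) - 79350 = \left(-490 + 99\right) - 79350 = -391 - 79350 = -79741$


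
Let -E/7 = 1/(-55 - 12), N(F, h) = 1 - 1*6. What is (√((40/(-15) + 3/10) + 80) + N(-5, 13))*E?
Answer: -35/67 + 7*√69870/2010 ≈ 0.39816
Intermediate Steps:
N(F, h) = -5 (N(F, h) = 1 - 6 = -5)
E = 7/67 (E = -7/(-55 - 12) = -7/(-67) = -7*(-1/67) = 7/67 ≈ 0.10448)
(√((40/(-15) + 3/10) + 80) + N(-5, 13))*E = (√((40/(-15) + 3/10) + 80) - 5)*(7/67) = (√((40*(-1/15) + 3*(⅒)) + 80) - 5)*(7/67) = (√((-8/3 + 3/10) + 80) - 5)*(7/67) = (√(-71/30 + 80) - 5)*(7/67) = (√(2329/30) - 5)*(7/67) = (√69870/30 - 5)*(7/67) = (-5 + √69870/30)*(7/67) = -35/67 + 7*√69870/2010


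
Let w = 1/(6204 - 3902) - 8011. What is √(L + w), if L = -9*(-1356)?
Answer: √22219564674/2302 ≈ 64.753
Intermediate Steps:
w = -18441321/2302 (w = 1/2302 - 8011 = -18441321/2302 ≈ -8011.0)
L = 12204
√(L + w) = √(12204 - 18441321/2302) = √(9652287/2302) = √22219564674/2302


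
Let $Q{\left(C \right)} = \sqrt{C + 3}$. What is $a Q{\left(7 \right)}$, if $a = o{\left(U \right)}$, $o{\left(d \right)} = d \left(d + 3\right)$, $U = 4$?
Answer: $28 \sqrt{10} \approx 88.544$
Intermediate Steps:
$Q{\left(C \right)} = \sqrt{3 + C}$
$o{\left(d \right)} = d \left(3 + d\right)$
$a = 28$ ($a = 4 \left(3 + 4\right) = 4 \cdot 7 = 28$)
$a Q{\left(7 \right)} = 28 \sqrt{3 + 7} = 28 \sqrt{10}$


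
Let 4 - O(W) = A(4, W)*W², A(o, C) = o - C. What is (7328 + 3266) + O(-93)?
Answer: -828355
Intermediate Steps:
O(W) = 4 - W²*(4 - W) (O(W) = 4 - (4 - W)*W² = 4 - W²*(4 - W))
(7328 + 3266) + O(-93) = (7328 + 3266) + (4 + (-93)²*(-4 - 93)) = 10594 + (4 + 8649*(-97)) = 10594 + (4 - 838953) = 10594 - 838949 = -828355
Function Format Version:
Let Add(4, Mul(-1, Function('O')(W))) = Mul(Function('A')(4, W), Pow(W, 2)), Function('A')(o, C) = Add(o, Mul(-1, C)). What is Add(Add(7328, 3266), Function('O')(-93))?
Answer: -828355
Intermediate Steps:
Function('O')(W) = Add(4, Mul(-1, Pow(W, 2), Add(4, Mul(-1, W)))) (Function('O')(W) = Add(4, Mul(-1, Mul(Add(4, Mul(-1, W)), Pow(W, 2)))) = Add(4, Mul(-1, Mul(Pow(W, 2), Add(4, Mul(-1, W))))) = Add(4, Mul(-1, Pow(W, 2), Add(4, Mul(-1, W)))))
Add(Add(7328, 3266), Function('O')(-93)) = Add(Add(7328, 3266), Add(4, Mul(Pow(-93, 2), Add(-4, -93)))) = Add(10594, Add(4, Mul(8649, -97))) = Add(10594, Add(4, -838953)) = Add(10594, -838949) = -828355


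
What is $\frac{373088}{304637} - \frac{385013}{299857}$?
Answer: $- \frac{5416156865}{91347536909} \approx -0.059292$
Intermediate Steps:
$\frac{373088}{304637} - \frac{385013}{299857} = - \frac{5416156865}{91347536909}$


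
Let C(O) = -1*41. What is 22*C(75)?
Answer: -902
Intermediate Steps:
C(O) = -41
22*C(75) = 22*(-41) = -902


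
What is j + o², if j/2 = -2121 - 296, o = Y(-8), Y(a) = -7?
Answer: -4785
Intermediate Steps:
o = -7
j = -4834 (j = 2*(-2121 - 296) = 2*(-2417) = -4834)
j + o² = -4834 + (-7)² = -4834 + 49 = -4785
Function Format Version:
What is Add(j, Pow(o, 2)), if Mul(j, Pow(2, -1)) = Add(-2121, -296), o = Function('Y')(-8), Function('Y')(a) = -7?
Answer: -4785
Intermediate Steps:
o = -7
j = -4834 (j = Mul(2, Add(-2121, -296)) = Mul(2, -2417) = -4834)
Add(j, Pow(o, 2)) = Add(-4834, Pow(-7, 2)) = Add(-4834, 49) = -4785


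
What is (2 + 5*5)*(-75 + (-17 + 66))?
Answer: -702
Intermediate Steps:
(2 + 5*5)*(-75 + (-17 + 66)) = (2 + 25)*(-75 + 49) = 27*(-26) = -702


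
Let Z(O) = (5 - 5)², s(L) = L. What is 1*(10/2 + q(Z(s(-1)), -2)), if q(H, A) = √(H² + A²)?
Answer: 7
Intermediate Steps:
Z(O) = 0 (Z(O) = 0² = 0)
q(H, A) = √(A² + H²)
1*(10/2 + q(Z(s(-1)), -2)) = 1*(10/2 + √((-2)² + 0²)) = 1*(10*(½) + √(4 + 0)) = 1*(5 + √4) = 1*(5 + 2) = 1*7 = 7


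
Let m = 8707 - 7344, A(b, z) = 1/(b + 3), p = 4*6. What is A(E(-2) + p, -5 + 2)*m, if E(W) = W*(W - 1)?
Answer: 1363/33 ≈ 41.303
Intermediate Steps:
E(W) = W*(-1 + W)
p = 24
A(b, z) = 1/(3 + b)
m = 1363
A(E(-2) + p, -5 + 2)*m = 1363/(3 + (-2*(-1 - 2) + 24)) = 1363/(3 + (-2*(-3) + 24)) = 1363/(3 + (6 + 24)) = 1363/(3 + 30) = 1363/33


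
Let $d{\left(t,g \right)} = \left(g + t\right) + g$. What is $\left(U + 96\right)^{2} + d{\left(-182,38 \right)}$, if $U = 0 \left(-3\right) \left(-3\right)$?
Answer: $9110$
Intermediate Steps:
$d{\left(t,g \right)} = t + 2 g$
$U = 0$ ($U = 0 \left(-3\right) = 0$)
$\left(U + 96\right)^{2} + d{\left(-182,38 \right)} = \left(0 + 96\right)^{2} + \left(-182 + 2 \cdot 38\right) = 96^{2} + \left(-182 + 76\right) = 9216 - 106 = 9110$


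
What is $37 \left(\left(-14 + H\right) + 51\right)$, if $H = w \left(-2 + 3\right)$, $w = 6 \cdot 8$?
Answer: $3145$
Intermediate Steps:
$w = 48$
$H = 48$ ($H = 48 \left(-2 + 3\right) = 48 \cdot 1 = 48$)
$37 \left(\left(-14 + H\right) + 51\right) = 37 \left(\left(-14 + 48\right) + 51\right) = 37 \left(34 + 51\right) = 37 \cdot 85 = 3145$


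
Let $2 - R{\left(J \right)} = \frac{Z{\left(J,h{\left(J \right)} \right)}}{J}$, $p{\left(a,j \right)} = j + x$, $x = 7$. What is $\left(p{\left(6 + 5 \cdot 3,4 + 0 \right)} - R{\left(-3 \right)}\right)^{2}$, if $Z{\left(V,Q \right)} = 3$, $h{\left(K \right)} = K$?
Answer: $64$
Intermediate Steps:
$p{\left(a,j \right)} = 7 + j$ ($p{\left(a,j \right)} = j + 7 = 7 + j$)
$R{\left(J \right)} = 2 - \frac{3}{J}$
$\left(p{\left(6 + 5 \cdot 3,4 + 0 \right)} - R{\left(-3 \right)}\right)^{2} = \left(\left(7 + \left(4 + 0\right)\right) - \left(2 - \frac{3}{-3}\right)\right)^{2} = \left(\left(7 + 4\right) - \left(2 - -1\right)\right)^{2} = \left(11 - \left(2 + 1\right)\right)^{2} = \left(11 - 3\right)^{2} = 8^{2} = 64$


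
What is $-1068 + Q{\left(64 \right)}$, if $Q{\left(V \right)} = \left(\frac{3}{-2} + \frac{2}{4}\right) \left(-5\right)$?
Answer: $-1063$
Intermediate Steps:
$Q{\left(V \right)} = 5$ ($Q{\left(V \right)} = \left(3 \left(- \frac{1}{2}\right) + 2 \cdot \frac{1}{4}\right) \left(-5\right) = \left(- \frac{3}{2} + \frac{1}{2}\right) \left(-5\right) = \left(-1\right) \left(-5\right) = 5$)
$-1068 + Q{\left(64 \right)} = -1068 + 5 = -1063$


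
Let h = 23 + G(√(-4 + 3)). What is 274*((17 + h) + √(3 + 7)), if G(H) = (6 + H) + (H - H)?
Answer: 12604 + 274*I + 274*√10 ≈ 13470.0 + 274.0*I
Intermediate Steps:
G(H) = 6 + H (G(H) = (6 + H) + 0 = 6 + H)
h = 29 + I (h = 23 + (6 + √(-4 + 3)) = 23 + (6 + √(-1)) = 23 + (6 + I) = 29 + I ≈ 29.0 + 1.0*I)
274*((17 + h) + √(3 + 7)) = 274*((17 + (29 + I)) + √(3 + 7)) = 274*((46 + I) + √10) = 274*(46 + I + √10) = 12604 + 274*I + 274*√10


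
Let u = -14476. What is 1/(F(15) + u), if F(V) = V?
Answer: -1/14461 ≈ -6.9152e-5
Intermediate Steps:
1/(F(15) + u) = 1/(15 - 14476) = 1/(-14461) = -1/14461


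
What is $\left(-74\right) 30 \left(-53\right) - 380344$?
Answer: $-262684$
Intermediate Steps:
$\left(-74\right) 30 \left(-53\right) - 380344 = \left(-2220\right) \left(-53\right) - 380344 = 117660 - 380344 = -262684$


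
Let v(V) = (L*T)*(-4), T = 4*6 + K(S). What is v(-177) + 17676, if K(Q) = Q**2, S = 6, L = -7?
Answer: 19356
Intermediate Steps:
T = 60 (T = 4*6 + 6**2 = 24 + 36 = 60)
v(V) = 1680 (v(V) = -7*60*(-4) = -420*(-4) = 1680)
v(-177) + 17676 = 1680 + 17676 = 19356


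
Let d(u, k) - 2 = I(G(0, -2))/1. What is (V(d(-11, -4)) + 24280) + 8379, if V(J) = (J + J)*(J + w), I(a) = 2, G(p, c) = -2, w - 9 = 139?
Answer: 33875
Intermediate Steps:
w = 148 (w = 9 + 139 = 148)
d(u, k) = 4 (d(u, k) = 2 + 2/1 = 2 + 2*1 = 2 + 2 = 4)
V(J) = 2*J*(148 + J) (V(J) = (J + J)*(J + 148) = (2*J)*(148 + J) = 2*J*(148 + J))
(V(d(-11, -4)) + 24280) + 8379 = (2*4*(148 + 4) + 24280) + 8379 = (2*4*152 + 24280) + 8379 = (1216 + 24280) + 8379 = 25496 + 8379 = 33875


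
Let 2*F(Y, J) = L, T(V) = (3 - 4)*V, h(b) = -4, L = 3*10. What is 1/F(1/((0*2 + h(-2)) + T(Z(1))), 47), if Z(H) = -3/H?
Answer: 1/15 ≈ 0.066667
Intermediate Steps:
L = 30
T(V) = -V
F(Y, J) = 15 (F(Y, J) = (½)*30 = 15)
1/F(1/((0*2 + h(-2)) + T(Z(1))), 47) = 1/15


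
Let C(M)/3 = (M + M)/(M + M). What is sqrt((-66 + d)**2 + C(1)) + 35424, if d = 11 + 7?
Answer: 35424 + sqrt(2307) ≈ 35472.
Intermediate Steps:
d = 18
C(M) = 3 (C(M) = 3*((M + M)/(M + M)) = 3*((2*M)/((2*M))) = 3*((2*M)*(1/(2*M))) = 3*1 = 3)
sqrt((-66 + d)**2 + C(1)) + 35424 = sqrt((-66 + 18)**2 + 3) + 35424 = sqrt((-48)**2 + 3) + 35424 = sqrt(2304 + 3) + 35424 = sqrt(2307) + 35424 = 35424 + sqrt(2307)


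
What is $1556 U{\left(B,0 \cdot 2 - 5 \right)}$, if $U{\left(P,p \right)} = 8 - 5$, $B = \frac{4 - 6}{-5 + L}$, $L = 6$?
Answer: $4668$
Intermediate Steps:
$B = -2$ ($B = \frac{4 - 6}{-5 + 6} = - \frac{2}{1} = \left(-2\right) 1 = -2$)
$U{\left(P,p \right)} = 3$
$1556 U{\left(B,0 \cdot 2 - 5 \right)} = 1556 \cdot 3 = 4668$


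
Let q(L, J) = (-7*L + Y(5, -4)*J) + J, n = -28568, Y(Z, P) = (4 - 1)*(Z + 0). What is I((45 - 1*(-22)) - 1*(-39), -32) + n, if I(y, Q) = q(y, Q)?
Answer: -29822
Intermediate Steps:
Y(Z, P) = 3*Z
q(L, J) = -7*L + 16*J (q(L, J) = (-7*L + (3*5)*J) + J = (-7*L + 15*J) + J = -7*L + 16*J)
I(y, Q) = -7*y + 16*Q
I((45 - 1*(-22)) - 1*(-39), -32) + n = (-7*((45 - 1*(-22)) - 1*(-39)) + 16*(-32)) - 28568 = (-7*((45 + 22) + 39) - 512) - 28568 = (-7*(67 + 39) - 512) - 28568 = (-7*106 - 512) - 28568 = (-742 - 512) - 28568 = -1254 - 28568 = -29822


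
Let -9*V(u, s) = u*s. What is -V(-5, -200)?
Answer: 1000/9 ≈ 111.11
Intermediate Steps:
V(u, s) = -s*u/9 (V(u, s) = -u*s/9 = -s*u/9)
-V(-5, -200) = -(-1)*(-200)*(-5)/9 = -1*(-1000/9) = 1000/9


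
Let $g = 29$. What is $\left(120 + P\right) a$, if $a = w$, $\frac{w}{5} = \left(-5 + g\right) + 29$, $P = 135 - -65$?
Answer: $84800$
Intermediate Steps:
$P = 200$ ($P = 135 + 65 = 200$)
$w = 265$ ($w = 5 \left(\left(-5 + 29\right) + 29\right) = 5 \left(24 + 29\right) = 5 \cdot 53 = 265$)
$a = 265$
$\left(120 + P\right) a = \left(120 + 200\right) 265 = 320 \cdot 265 = 84800$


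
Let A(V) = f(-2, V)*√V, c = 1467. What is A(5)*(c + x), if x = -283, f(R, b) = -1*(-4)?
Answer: 4736*√5 ≈ 10590.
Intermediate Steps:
f(R, b) = 4
A(V) = 4*√V
A(5)*(c + x) = (4*√5)*(1467 - 283) = (4*√5)*1184 = 4736*√5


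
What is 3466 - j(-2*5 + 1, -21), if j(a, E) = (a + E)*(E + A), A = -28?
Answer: 1996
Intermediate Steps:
j(a, E) = (-28 + E)*(E + a) (j(a, E) = (a + E)*(E - 28) = (E + a)*(-28 + E) = (-28 + E)*(E + a))
3466 - j(-2*5 + 1, -21) = 3466 - ((-21)² - 28*(-21) - 28*(-2*5 + 1) - 21*(-2*5 + 1)) = 3466 - (441 + 588 - 28*(-10 + 1) - 21*(-10 + 1)) = 3466 - (441 + 588 - 28*(-9) - 21*(-9)) = 3466 - (441 + 588 + 252 + 189) = 3466 - 1*1470 = 3466 - 1470 = 1996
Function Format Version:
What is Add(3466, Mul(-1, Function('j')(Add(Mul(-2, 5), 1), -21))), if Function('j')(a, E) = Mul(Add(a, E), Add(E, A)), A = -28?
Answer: 1996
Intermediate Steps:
Function('j')(a, E) = Mul(Add(-28, E), Add(E, a)) (Function('j')(a, E) = Mul(Add(a, E), Add(E, -28)) = Mul(Add(E, a), Add(-28, E)) = Mul(Add(-28, E), Add(E, a)))
Add(3466, Mul(-1, Function('j')(Add(Mul(-2, 5), 1), -21))) = Add(3466, Mul(-1, Add(Pow(-21, 2), Mul(-28, -21), Mul(-28, Add(Mul(-2, 5), 1)), Mul(-21, Add(Mul(-2, 5), 1))))) = Add(3466, Mul(-1, Add(441, 588, Mul(-28, Add(-10, 1)), Mul(-21, Add(-10, 1))))) = Add(3466, Mul(-1, Add(441, 588, Mul(-28, -9), Mul(-21, -9)))) = Add(3466, Mul(-1, Add(441, 588, 252, 189))) = Add(3466, Mul(-1, 1470)) = Add(3466, -1470) = 1996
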